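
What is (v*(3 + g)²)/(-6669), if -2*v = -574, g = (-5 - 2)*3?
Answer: -3444/247 ≈ -13.943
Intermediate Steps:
g = -21 (g = -7*3 = -21)
v = 287 (v = -½*(-574) = 287)
(v*(3 + g)²)/(-6669) = (287*(3 - 21)²)/(-6669) = (287*(-18)²)*(-1/6669) = (287*324)*(-1/6669) = 92988*(-1/6669) = -3444/247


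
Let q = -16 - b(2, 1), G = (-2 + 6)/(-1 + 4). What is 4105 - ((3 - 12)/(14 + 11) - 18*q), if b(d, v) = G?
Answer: 94834/25 ≈ 3793.4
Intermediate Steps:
G = 4/3 ≈ 1.3333
b(d, v) = 4/3
q = -52/3 (q = -16 - 1*4/3 = -16 - 4/3 = -52/3 ≈ -17.333)
4105 - ((3 - 12)/(14 + 11) - 18*q) = 4105 - ((3 - 12)/(14 + 11) - 18*(-52/3)) = 4105 - (-9/25 + 312) = 4105 - 1*7791/25 = 4105 - 7791/25 = 94834/25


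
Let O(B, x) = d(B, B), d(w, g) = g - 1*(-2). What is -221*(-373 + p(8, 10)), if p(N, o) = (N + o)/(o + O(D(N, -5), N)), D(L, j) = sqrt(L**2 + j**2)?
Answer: 4486079/55 + 3978*sqrt(89)/55 ≈ 82247.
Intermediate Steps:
d(w, g) = 2 + g (d(w, g) = g + 2 = 2 + g)
O(B, x) = 2 + B
p(N, o) = (N + o)/(2 + o + sqrt(25 + N**2)) (p(N, o) = (N + o)/(o + (2 + sqrt(N**2 + (-5)**2))) = (N + o)/(o + (2 + sqrt(N**2 + 25))) = (N + o)/(o + (2 + sqrt(25 + N**2))) = (N + o)/(2 + o + sqrt(25 + N**2)))
-221*(-373 + p(8, 10)) = -221*(-373 + (8 + 10)/(2 + 10 + sqrt(25 + 8**2))) = -221*(-373 + 18/(2 + 10 + sqrt(25 + 64))) = -221*(-373 + 18/(2 + 10 + sqrt(89))) = -221*(-373 + 18/(12 + sqrt(89))) = 82433 - 3978/(12 + sqrt(89))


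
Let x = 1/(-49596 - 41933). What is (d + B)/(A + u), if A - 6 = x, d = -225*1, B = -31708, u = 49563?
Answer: -2922795557/4537001000 ≈ -0.64421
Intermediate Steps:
d = -225
x = -1/91529 (x = 1/(-91529) = -1/91529 ≈ -1.0926e-5)
A = 549173/91529 (A = 6 - 1/91529 = 549173/91529 ≈ 6.0000)
(d + B)/(A + u) = (-225 - 31708)/(549173/91529 + 49563) = -31933/4537001000/91529 = -31933*91529/4537001000 = -2922795557/4537001000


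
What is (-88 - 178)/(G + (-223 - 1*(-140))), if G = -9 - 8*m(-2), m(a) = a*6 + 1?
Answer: 133/2 ≈ 66.500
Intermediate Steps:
m(a) = 1 + 6*a (m(a) = 6*a + 1 = 1 + 6*a)
G = 79 (G = -9 - 8*(1 + 6*(-2)) = -9 - 8*(1 - 12) = -9 - 8*(-11) = -9 + 88 = 79)
(-88 - 178)/(G + (-223 - 1*(-140))) = (-88 - 178)/(79 + (-223 - 1*(-140))) = -266/(79 + (-223 + 140)) = -266/(79 - 83) = -266/(-4) = -266*(-¼) = 133/2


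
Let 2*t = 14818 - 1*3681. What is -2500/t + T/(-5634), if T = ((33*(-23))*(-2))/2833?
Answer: -13303752661/29626502619 ≈ -0.44905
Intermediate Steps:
t = 11137/2 (t = (14818 - 1*3681)/2 = (14818 - 3681)/2 = (½)*11137 = 11137/2 ≈ 5568.5)
T = 1518/2833 (T = -759*(-2)*(1/2833) = 1518*(1/2833) = 1518/2833 ≈ 0.53583)
-2500/t + T/(-5634) = -2500/11137/2 + (1518/2833)/(-5634) = -2500*2/11137 + (1518/2833)*(-1/5634) = -5000/11137 - 253/2660187 = -13303752661/29626502619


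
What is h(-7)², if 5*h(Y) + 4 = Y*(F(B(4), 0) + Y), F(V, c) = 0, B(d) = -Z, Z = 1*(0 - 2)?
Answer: 81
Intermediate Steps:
Z = -2 (Z = 1*(-2) = -2)
B(d) = 2 (B(d) = -1*(-2) = 2)
h(Y) = -⅘ + Y²/5 (h(Y) = -⅘ + (Y*(0 + Y))/5 = -⅘ + (Y*Y)/5 = -⅘ + Y²/5)
h(-7)² = (-⅘ + (⅕)*(-7)²)² = (-⅘ + (⅕)*49)² = (-⅘ + 49/5)² = 9² = 81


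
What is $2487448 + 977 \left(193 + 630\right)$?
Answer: $3291519$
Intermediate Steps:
$2487448 + 977 \left(193 + 630\right) = 2487448 + 977 \cdot 823 = 2487448 + 804071 = 3291519$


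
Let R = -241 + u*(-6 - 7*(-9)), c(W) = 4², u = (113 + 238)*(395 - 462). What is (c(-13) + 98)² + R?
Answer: -1327714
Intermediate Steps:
u = -23517 (u = 351*(-67) = -23517)
c(W) = 16
R = -1340710 (R = -241 - 23517*(-6 - 7*(-9)) = -241 - 23517*(-6 + 63) = -241 - 23517*57 = -241 - 1340469 = -1340710)
(c(-13) + 98)² + R = (16 + 98)² - 1340710 = 114² - 1340710 = 12996 - 1340710 = -1327714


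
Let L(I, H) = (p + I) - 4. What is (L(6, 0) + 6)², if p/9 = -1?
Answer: 1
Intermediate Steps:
p = -9 (p = 9*(-1) = -9)
L(I, H) = -13 + I (L(I, H) = (-9 + I) - 4 = -13 + I)
(L(6, 0) + 6)² = ((-13 + 6) + 6)² = (-7 + 6)² = (-1)² = 1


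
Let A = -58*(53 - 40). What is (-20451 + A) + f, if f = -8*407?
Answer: -24461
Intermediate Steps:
f = -3256
A = -754 (A = -58*13 = -754)
(-20451 + A) + f = (-20451 - 754) - 3256 = -21205 - 3256 = -24461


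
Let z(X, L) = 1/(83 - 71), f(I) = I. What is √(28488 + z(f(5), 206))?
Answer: √1025571/6 ≈ 168.78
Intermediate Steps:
z(X, L) = 1/12
√(28488 + z(f(5), 206)) = √(28488 + 1/12) = √(341857/12) = √1025571/6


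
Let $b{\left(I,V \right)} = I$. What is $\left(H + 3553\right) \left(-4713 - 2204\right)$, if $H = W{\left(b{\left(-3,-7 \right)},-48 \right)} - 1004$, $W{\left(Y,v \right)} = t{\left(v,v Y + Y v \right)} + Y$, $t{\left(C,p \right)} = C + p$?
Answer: $-19270762$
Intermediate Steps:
$W{\left(Y,v \right)} = Y + v + 2 Y v$ ($W{\left(Y,v \right)} = \left(v + \left(v Y + Y v\right)\right) + Y = \left(v + \left(Y v + Y v\right)\right) + Y = \left(v + 2 Y v\right) + Y = Y + v + 2 Y v$)
$H = -767$ ($H = \left(-3 - 48 + 2 \left(-3\right) \left(-48\right)\right) - 1004 = \left(-3 - 48 + 288\right) - 1004 = 237 - 1004 = -767$)
$\left(H + 3553\right) \left(-4713 - 2204\right) = \left(-767 + 3553\right) \left(-4713 - 2204\right) = 2786 \left(-6917\right) = -19270762$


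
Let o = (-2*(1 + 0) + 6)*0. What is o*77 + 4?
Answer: 4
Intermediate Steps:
o = 0 (o = (-2*1 + 6)*0 = (-2 + 6)*0 = 4*0 = 0)
o*77 + 4 = 0*77 + 4 = 0 + 4 = 4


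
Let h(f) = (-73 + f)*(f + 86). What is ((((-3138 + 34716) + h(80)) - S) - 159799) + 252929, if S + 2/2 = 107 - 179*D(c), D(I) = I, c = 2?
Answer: 126122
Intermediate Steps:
S = -252 (S = -1 + (107 - 179*2) = -1 + (107 - 358) = -1 - 251 = -252)
h(f) = (-73 + f)*(86 + f)
((((-3138 + 34716) + h(80)) - S) - 159799) + 252929 = ((((-3138 + 34716) + (-6278 + 80**2 + 13*80)) - 1*(-252)) - 159799) + 252929 = (((31578 + (-6278 + 6400 + 1040)) + 252) - 159799) + 252929 = (((31578 + 1162) + 252) - 159799) + 252929 = ((32740 + 252) - 159799) + 252929 = (32992 - 159799) + 252929 = -126807 + 252929 = 126122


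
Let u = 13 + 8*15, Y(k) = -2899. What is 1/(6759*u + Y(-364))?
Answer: 1/896048 ≈ 1.1160e-6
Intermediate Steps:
u = 133 (u = 13 + 120 = 133)
1/(6759*u + Y(-364)) = 1/(6759*133 - 2899) = 1/(898947 - 2899) = 1/896048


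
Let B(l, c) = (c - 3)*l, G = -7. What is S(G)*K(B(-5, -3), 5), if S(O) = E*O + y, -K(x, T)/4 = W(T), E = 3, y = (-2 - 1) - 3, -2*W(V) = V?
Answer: -270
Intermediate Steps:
W(V) = -V/2
y = -6 (y = -3 - 3 = -6)
B(l, c) = l*(-3 + c) (B(l, c) = (-3 + c)*l = l*(-3 + c))
K(x, T) = 2*T (K(x, T) = -(-2)*T = 2*T)
S(O) = -6 + 3*O (S(O) = 3*O - 6 = -6 + 3*O)
S(G)*K(B(-5, -3), 5) = (-6 + 3*(-7))*(2*5) = (-6 - 21)*10 = -27*10 = -270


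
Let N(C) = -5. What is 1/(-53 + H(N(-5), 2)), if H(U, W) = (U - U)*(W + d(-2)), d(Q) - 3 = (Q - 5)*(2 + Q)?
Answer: -1/53 ≈ -0.018868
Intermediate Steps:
d(Q) = 3 + (-5 + Q)*(2 + Q) (d(Q) = 3 + (Q - 5)*(2 + Q) = 3 + (-5 + Q)*(2 + Q))
H(U, W) = 0 (H(U, W) = (U - U)*(W + (-7 + (-2)**2 - 3*(-2))) = 0*(W + (-7 + 4 + 6)) = 0*(W + 3) = 0*(3 + W) = 0)
1/(-53 + H(N(-5), 2)) = 1/(-53 + 0) = 1/(-53) = -1/53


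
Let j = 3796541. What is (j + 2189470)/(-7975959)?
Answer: -1995337/2658653 ≈ -0.75051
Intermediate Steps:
(j + 2189470)/(-7975959) = (3796541 + 2189470)/(-7975959) = 5986011*(-1/7975959) = -1995337/2658653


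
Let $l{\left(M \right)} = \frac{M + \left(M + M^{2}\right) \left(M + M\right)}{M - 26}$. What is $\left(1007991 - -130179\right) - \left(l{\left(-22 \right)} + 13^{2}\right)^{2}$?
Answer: $\frac{453064559}{576} \approx 7.8657 \cdot 10^{5}$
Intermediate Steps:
$l{\left(M \right)} = \frac{M + 2 M \left(M + M^{2}\right)}{-26 + M}$ ($l{\left(M \right)} = \frac{M + \left(M + M^{2}\right) 2 M}{-26 + M} = \frac{M + 2 M \left(M + M^{2}\right)}{-26 + M}$)
$\left(1007991 - -130179\right) - \left(l{\left(-22 \right)} + 13^{2}\right)^{2} = \left(1007991 - -130179\right) - \left(- \frac{22 \left(1 + 2 \left(-22\right) + 2 \left(-22\right)^{2}\right)}{-26 - 22} + 13^{2}\right)^{2} = \left(1007991 + 130179\right) - \left(- \frac{22 \left(1 - 44 + 2 \cdot 484\right)}{-48} + 169\right)^{2} = 1138170 - \left(\left(-22\right) \left(- \frac{1}{48}\right) \left(1 - 44 + 968\right) + 169\right)^{2} = 1138170 - \left(\left(-22\right) \left(- \frac{1}{48}\right) 925 + 169\right)^{2} = 1138170 - \left(\frac{10175}{24} + 169\right)^{2} = 1138170 - \left(\frac{14231}{24}\right)^{2} = 1138170 - \frac{202521361}{576} = \frac{453064559}{576}$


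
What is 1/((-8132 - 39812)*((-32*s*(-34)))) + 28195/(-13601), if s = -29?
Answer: -1470737814571/709469942272 ≈ -2.0730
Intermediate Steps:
1/((-8132 - 39812)*((-32*s*(-34)))) + 28195/(-13601) = 1/((-8132 - 39812)*((-32*(-29)*(-34)))) + 28195/(-13601) = 1/((-47944)*((928*(-34)))) + 28195*(-1/13601) = -1/47944/(-31552) - 28195/13601 = -1/47944*(-1/31552) - 28195/13601 = 1/1512729088 - 28195/13601 = -1470737814571/709469942272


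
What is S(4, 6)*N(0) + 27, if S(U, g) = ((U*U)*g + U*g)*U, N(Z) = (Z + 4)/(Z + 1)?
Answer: 1947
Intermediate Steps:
N(Z) = (4 + Z)/(1 + Z)
S(U, g) = U*(U*g + g*U**2) (S(U, g) = (U**2*g + U*g)*U = (g*U**2 + U*g)*U = (U*g + g*U**2)*U = U*(U*g + g*U**2))
S(4, 6)*N(0) + 27 = (6*4**2*(1 + 4))*((4 + 0)/(1 + 0)) + 27 = (6*16*5)*(4/1) + 27 = 480*(1*4) + 27 = 480*4 + 27 = 1920 + 27 = 1947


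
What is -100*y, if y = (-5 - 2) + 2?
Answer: 500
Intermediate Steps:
y = -5 (y = -7 + 2 = -5)
-100*y = -100*(-5) = 500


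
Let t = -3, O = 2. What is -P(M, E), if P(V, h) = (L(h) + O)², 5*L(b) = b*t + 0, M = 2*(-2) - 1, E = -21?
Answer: -5329/25 ≈ -213.16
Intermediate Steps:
M = -5 (M = -4 - 1 = -5)
L(b) = -3*b/5 (L(b) = (b*(-3) + 0)/5 = (-3*b + 0)/5 = (-3*b)/5 = -3*b/5)
P(V, h) = (2 - 3*h/5)² (P(V, h) = (-3*h/5 + 2)² = (2 - 3*h/5)²)
-P(M, E) = -(10 - 3*(-21))²/25 = -(10 + 63)²/25 = -73²/25 = -5329/25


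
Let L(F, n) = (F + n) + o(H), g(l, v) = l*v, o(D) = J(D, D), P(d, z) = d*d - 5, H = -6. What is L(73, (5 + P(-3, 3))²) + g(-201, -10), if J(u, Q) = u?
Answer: 2158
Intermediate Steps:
P(d, z) = -5 + d² (P(d, z) = d² - 5 = -5 + d²)
o(D) = D
L(F, n) = -6 + F + n (L(F, n) = (F + n) - 6 = -6 + F + n)
L(73, (5 + P(-3, 3))²) + g(-201, -10) = (-6 + 73 + (5 + (-5 + (-3)²))²) - 201*(-10) = (-6 + 73 + (5 + (-5 + 9))²) + 2010 = (-6 + 73 + (5 + 4)²) + 2010 = (-6 + 73 + 9²) + 2010 = (-6 + 73 + 81) + 2010 = 148 + 2010 = 2158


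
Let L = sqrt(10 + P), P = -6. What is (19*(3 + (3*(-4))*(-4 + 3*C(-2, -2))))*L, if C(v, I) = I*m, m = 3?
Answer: 10146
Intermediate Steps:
C(v, I) = 3*I (C(v, I) = I*3 = 3*I)
L = 2 (L = sqrt(10 - 6) = sqrt(4) = 2)
(19*(3 + (3*(-4))*(-4 + 3*C(-2, -2))))*L = (19*(3 + (3*(-4))*(-4 + 3*(3*(-2)))))*2 = (19*(3 - 12*(-4 + 3*(-6))))*2 = (19*(3 - 12*(-4 - 18)))*2 = (19*(3 - 12*(-22)))*2 = (19*(3 + 264))*2 = (19*267)*2 = 5073*2 = 10146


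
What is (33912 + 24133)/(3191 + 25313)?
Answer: 58045/28504 ≈ 2.0364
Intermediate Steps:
(33912 + 24133)/(3191 + 25313) = 58045/28504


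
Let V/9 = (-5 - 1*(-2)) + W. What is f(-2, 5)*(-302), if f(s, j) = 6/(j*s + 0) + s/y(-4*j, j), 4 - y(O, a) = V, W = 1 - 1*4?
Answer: 27784/145 ≈ 191.61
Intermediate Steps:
W = -3 (W = 1 - 4 = -3)
V = -54 (V = 9*((-5 - 1*(-2)) - 3) = 9*((-5 + 2) - 3) = 9*(-3 - 3) = 9*(-6) = -54)
y(O, a) = 58 (y(O, a) = 4 - 1*(-54) = 4 + 54 = 58)
f(s, j) = s/58 + 6/(j*s) (f(s, j) = 6/(j*s + 0) + s/58 = 6/((j*s)) + s*(1/58) = 6*(1/(j*s)) + s/58 = 6/(j*s) + s/58 = s/58 + 6/(j*s))
f(-2, 5)*(-302) = ((1/58)*(-2) + 6/(5*(-2)))*(-302) = (-1/29 + 6*(⅕)*(-½))*(-302) = (-1/29 - ⅗)*(-302) = -92/145*(-302) = 27784/145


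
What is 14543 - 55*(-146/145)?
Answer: 423353/29 ≈ 14598.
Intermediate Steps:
14543 - 55*(-146/145) = 14543 - 55*(-146*1/145) = 14543 - 55*(-146)/145 = 14543 - 1*(-1606/29) = 14543 + 1606/29 = 423353/29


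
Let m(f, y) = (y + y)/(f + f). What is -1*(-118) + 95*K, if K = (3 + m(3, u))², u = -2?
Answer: 5717/9 ≈ 635.22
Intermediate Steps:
m(f, y) = y/f (m(f, y) = (2*y)/((2*f)) = (2*y)*(1/(2*f)) = y/f)
K = 49/9 (K = (3 - 2/3)² = (3 - 2*⅓)² = (3 - ⅔)² = (7/3)² = 49/9 ≈ 5.4444)
-1*(-118) + 95*K = -1*(-118) + 95*(49/9) = 118 + 4655/9 = 5717/9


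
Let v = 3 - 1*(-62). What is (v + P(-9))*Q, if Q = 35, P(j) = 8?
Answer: 2555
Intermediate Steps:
v = 65 (v = 3 + 62 = 65)
(v + P(-9))*Q = (65 + 8)*35 = 73*35 = 2555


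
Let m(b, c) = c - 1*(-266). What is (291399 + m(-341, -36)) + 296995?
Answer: 588624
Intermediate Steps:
m(b, c) = 266 + c (m(b, c) = c + 266 = 266 + c)
(291399 + m(-341, -36)) + 296995 = (291399 + (266 - 36)) + 296995 = (291399 + 230) + 296995 = 291629 + 296995 = 588624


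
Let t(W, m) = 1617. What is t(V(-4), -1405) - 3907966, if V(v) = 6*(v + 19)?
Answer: -3906349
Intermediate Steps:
V(v) = 114 + 6*v (V(v) = 6*(19 + v) = 114 + 6*v)
t(V(-4), -1405) - 3907966 = 1617 - 3907966 = -3906349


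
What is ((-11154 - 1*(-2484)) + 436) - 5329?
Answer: -13563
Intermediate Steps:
((-11154 - 1*(-2484)) + 436) - 5329 = ((-11154 + 2484) + 436) - 5329 = (-8670 + 436) - 5329 = -8234 - 5329 = -13563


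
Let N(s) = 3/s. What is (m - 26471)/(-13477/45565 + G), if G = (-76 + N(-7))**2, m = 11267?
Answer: -2828811895/1086765146 ≈ -2.6030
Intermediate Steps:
G = 286225/49 (G = (-76 + 3/(-7))**2 = (-76 + 3*(-1/7))**2 = (-76 - 3/7)**2 = (-535/7)**2 = 286225/49 ≈ 5841.3)
(m - 26471)/(-13477/45565 + G) = (11267 - 26471)/(-13477/45565 + 286225/49) = -15204/(-13477*1/45565 + 286225/49) = -15204/(-13477/45565 + 286225/49) = -15204/13041181752/2232685 = -15204*2232685/13041181752 = -2828811895/1086765146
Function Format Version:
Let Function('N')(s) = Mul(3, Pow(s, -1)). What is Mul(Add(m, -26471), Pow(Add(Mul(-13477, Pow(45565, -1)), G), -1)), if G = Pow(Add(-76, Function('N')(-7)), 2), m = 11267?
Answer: Rational(-2828811895, 1086765146) ≈ -2.6030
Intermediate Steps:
G = Rational(286225, 49) (G = Pow(Add(-76, Mul(3, Pow(-7, -1))), 2) = Pow(Add(-76, Mul(3, Rational(-1, 7))), 2) = Pow(Add(-76, Rational(-3, 7)), 2) = Pow(Rational(-535, 7), 2) = Rational(286225, 49) ≈ 5841.3)
Mul(Add(m, -26471), Pow(Add(Mul(-13477, Pow(45565, -1)), G), -1)) = Mul(Add(11267, -26471), Pow(Add(Mul(-13477, Pow(45565, -1)), Rational(286225, 49)), -1)) = Mul(-15204, Pow(Add(Mul(-13477, Rational(1, 45565)), Rational(286225, 49)), -1)) = Mul(-15204, Pow(Add(Rational(-13477, 45565), Rational(286225, 49)), -1)) = Mul(-15204, Pow(Rational(13041181752, 2232685), -1)) = Mul(-15204, Rational(2232685, 13041181752)) = Rational(-2828811895, 1086765146)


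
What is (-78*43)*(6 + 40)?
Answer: -154284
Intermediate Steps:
(-78*43)*(6 + 40) = -3354*46 = -154284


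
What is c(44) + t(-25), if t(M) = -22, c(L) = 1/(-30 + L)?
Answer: -307/14 ≈ -21.929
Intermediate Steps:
c(44) + t(-25) = 1/(-30 + 44) - 22 = 1/14 - 22 = -307/14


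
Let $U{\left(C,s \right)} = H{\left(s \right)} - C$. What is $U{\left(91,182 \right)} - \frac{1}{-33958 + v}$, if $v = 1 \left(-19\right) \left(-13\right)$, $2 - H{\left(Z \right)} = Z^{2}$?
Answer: $- \frac{1119643442}{33711} \approx -33213.0$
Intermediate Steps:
$H{\left(Z \right)} = 2 - Z^{2}$
$U{\left(C,s \right)} = 2 - C - s^{2}$ ($U{\left(C,s \right)} = \left(2 - s^{2}\right) - C = 2 - C - s^{2}$)
$v = 247$ ($v = \left(-19\right) \left(-13\right) = 247$)
$U{\left(91,182 \right)} - \frac{1}{-33958 + v} = \left(2 - 91 - 182^{2}\right) - \frac{1}{-33958 + 247} = \left(2 - 91 - 33124\right) - \frac{1}{-33711} = \left(2 - 91 - 33124\right) - - \frac{1}{33711} = -33213 + \frac{1}{33711} = - \frac{1119643442}{33711}$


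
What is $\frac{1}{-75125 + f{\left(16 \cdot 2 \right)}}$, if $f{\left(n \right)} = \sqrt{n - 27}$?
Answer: $- \frac{15025}{1128753124} - \frac{\sqrt{5}}{5643765620} \approx -1.3312 \cdot 10^{-5}$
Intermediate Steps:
$f{\left(n \right)} = \sqrt{-27 + n}$
$\frac{1}{-75125 + f{\left(16 \cdot 2 \right)}} = \frac{1}{-75125 + \sqrt{-27 + 16 \cdot 2}} = \frac{1}{-75125 + \sqrt{-27 + 32}} = \frac{1}{-75125 + \sqrt{5}}$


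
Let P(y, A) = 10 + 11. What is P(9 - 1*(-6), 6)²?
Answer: 441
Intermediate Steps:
P(y, A) = 21
P(9 - 1*(-6), 6)² = 21² = 441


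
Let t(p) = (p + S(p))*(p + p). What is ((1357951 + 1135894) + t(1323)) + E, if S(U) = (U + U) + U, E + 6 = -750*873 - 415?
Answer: 15841306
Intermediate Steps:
E = -655171 (E = -6 + (-750*873 - 415) = -6 + (-654750 - 415) = -6 - 655165 = -655171)
S(U) = 3*U (S(U) = 2*U + U = 3*U)
t(p) = 8*p**2 (t(p) = (p + 3*p)*(p + p) = (4*p)*(2*p) = 8*p**2)
((1357951 + 1135894) + t(1323)) + E = ((1357951 + 1135894) + 8*1323**2) - 655171 = (2493845 + 8*1750329) - 655171 = (2493845 + 14002632) - 655171 = 16496477 - 655171 = 15841306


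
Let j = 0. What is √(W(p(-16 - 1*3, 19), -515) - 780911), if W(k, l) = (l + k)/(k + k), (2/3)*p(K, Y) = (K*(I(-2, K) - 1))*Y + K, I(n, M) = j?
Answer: 4*I*√1427163663/171 ≈ 883.69*I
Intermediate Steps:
I(n, M) = 0
p(K, Y) = 3*K/2 - 3*K*Y/2 (p(K, Y) = 3*((K*(0 - 1))*Y + K)/2 = 3*((K*(-1))*Y + K)/2 = 3*((-K)*Y + K)/2 = 3*(-K*Y + K)/2 = 3*(K - K*Y)/2 = 3*K/2 - 3*K*Y/2)
W(k, l) = (k + l)/(2*k) (W(k, l) = (k + l)/((2*k)) = (k + l)*(1/(2*k)) = (k + l)/(2*k))
√(W(p(-16 - 1*3, 19), -515) - 780911) = √((3*(-16 - 1*3)*(1 - 1*19)/2 - 515)/(2*((3*(-16 - 1*3)*(1 - 1*19)/2))) - 780911) = √((3*(-16 - 3)*(1 - 19)/2 - 515)/(2*((3*(-16 - 3)*(1 - 19)/2))) - 780911) = √(((3/2)*(-19)*(-18) - 515)/(2*(((3/2)*(-19)*(-18)))) - 780911) = √((½)*(513 - 515)/513 - 780911) = √((½)*(1/513)*(-2) - 780911) = √(-1/513 - 780911) = √(-400607344/513) = 4*I*√1427163663/171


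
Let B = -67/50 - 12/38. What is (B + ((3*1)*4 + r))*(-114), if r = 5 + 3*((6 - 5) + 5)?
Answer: -95031/25 ≈ -3801.2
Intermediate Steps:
B = -1573/950 (B = -67*1/50 - 12*1/38 = -67/50 - 6/19 = -1573/950 ≈ -1.6558)
r = 23 (r = 5 + 3*(1 + 5) = 5 + 3*6 = 5 + 18 = 23)
(B + ((3*1)*4 + r))*(-114) = (-1573/950 + ((3*1)*4 + 23))*(-114) = (-1573/950 + (3*4 + 23))*(-114) = (-1573/950 + (12 + 23))*(-114) = (-1573/950 + 35)*(-114) = (31677/950)*(-114) = -95031/25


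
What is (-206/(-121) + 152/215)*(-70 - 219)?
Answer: -18115098/26015 ≈ -696.33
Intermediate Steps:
(-206/(-121) + 152/215)*(-70 - 219) = (-206*(-1/121) + 152*(1/215))*(-289) = (206/121 + 152/215)*(-289) = (62682/26015)*(-289) = -18115098/26015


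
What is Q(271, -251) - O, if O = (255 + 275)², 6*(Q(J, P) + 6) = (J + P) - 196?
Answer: -842806/3 ≈ -2.8094e+5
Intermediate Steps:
Q(J, P) = -116/3 + J/6 + P/6 (Q(J, P) = -6 + ((J + P) - 196)/6 = -6 + (-196 + J + P)/6 = -6 + (-98/3 + J/6 + P/6) = -116/3 + J/6 + P/6)
O = 280900 (O = 530² = 280900)
Q(271, -251) - O = (-116/3 + (⅙)*271 + (⅙)*(-251)) - 1*280900 = (-116/3 + 271/6 - 251/6) - 280900 = -106/3 - 280900 = -842806/3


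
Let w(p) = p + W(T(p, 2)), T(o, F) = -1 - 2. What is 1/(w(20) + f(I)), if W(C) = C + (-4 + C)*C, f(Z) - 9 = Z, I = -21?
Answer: 1/26 ≈ 0.038462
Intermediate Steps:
f(Z) = 9 + Z
T(o, F) = -3
W(C) = C + C*(-4 + C)
w(p) = 18 + p (w(p) = p - 3*(-3 - 3) = p - 3*(-6) = p + 18 = 18 + p)
1/(w(20) + f(I)) = 1/((18 + 20) + (9 - 21)) = 1/(38 - 12) = 1/26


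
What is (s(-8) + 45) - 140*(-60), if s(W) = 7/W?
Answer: 67553/8 ≈ 8444.1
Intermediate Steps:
(s(-8) + 45) - 140*(-60) = (7/(-8) + 45) - 140*(-60) = (7*(-⅛) + 45) + 8400 = (-7/8 + 45) + 8400 = 353/8 + 8400 = 67553/8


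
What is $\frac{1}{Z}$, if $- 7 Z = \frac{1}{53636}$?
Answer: $-375452$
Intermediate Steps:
$Z = - \frac{1}{375452}$ ($Z = - \frac{1}{7 \cdot 53636} = \left(- \frac{1}{7}\right) \frac{1}{53636} = - \frac{1}{375452} \approx -2.6635 \cdot 10^{-6}$)
$\frac{1}{Z} = \frac{1}{- \frac{1}{375452}} = -375452$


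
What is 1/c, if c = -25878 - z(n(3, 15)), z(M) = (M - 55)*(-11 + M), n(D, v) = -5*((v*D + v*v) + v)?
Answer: -1/2151158 ≈ -4.6487e-7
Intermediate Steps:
n(D, v) = -5*v - 5*v² - 5*D*v (n(D, v) = -5*((D*v + v²) + v) = -5*((v² + D*v) + v) = -5*(v + v² + D*v) = -5*v - 5*v² - 5*D*v)
z(M) = (-55 + M)*(-11 + M)
c = -2151158 (c = -25878 - (605 + (-5*15*(1 + 3 + 15))² - (-330)*15*(1 + 3 + 15)) = -25878 - (605 + (-5*15*19)² - (-330)*15*19) = -25878 - (605 + (-1425)² - 66*(-1425)) = -25878 - (605 + 2030625 + 94050) = -25878 - 1*2125280 = -25878 - 2125280 = -2151158)
1/c = 1/(-2151158) = -1/2151158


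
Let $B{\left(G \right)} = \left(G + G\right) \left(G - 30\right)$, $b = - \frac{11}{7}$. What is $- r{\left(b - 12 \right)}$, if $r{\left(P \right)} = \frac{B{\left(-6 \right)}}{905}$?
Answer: $- \frac{432}{905} \approx -0.47735$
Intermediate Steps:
$b = - \frac{11}{7}$ ($b = \left(-11\right) \frac{1}{7} = - \frac{11}{7} \approx -1.5714$)
$B{\left(G \right)} = 2 G \left(-30 + G\right)$
$r{\left(P \right)} = \frac{432}{905}$ ($r{\left(P \right)} = \frac{2 \left(-6\right) \left(-30 - 6\right)}{905} = 2 \left(-6\right) \left(-36\right) \frac{1}{905} = 432 \cdot \frac{1}{905} = \frac{432}{905}$)
$- r{\left(b - 12 \right)} = \left(-1\right) \frac{432}{905} = - \frac{432}{905}$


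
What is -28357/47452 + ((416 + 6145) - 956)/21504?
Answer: -85955117/255101952 ≈ -0.33694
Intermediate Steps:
-28357/47452 + ((416 + 6145) - 956)/21504 = -28357*1/47452 + (6561 - 956)*(1/21504) = -28357/47452 + 5605*(1/21504) = -28357/47452 + 5605/21504 = -85955117/255101952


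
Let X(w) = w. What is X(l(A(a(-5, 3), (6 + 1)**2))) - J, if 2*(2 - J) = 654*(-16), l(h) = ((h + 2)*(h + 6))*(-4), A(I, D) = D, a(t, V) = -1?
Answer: -16454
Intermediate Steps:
l(h) = -4*(2 + h)*(6 + h) (l(h) = ((2 + h)*(6 + h))*(-4) = -4*(2 + h)*(6 + h))
J = 5234 (J = 2 - 327*(-16) = 2 - 1/2*(-10464) = 2 + 5232 = 5234)
X(l(A(a(-5, 3), (6 + 1)**2))) - J = (-48 - 32*(6 + 1)**2 - 4*(6 + 1)**4) - 1*5234 = (-48 - 32*7**2 - 4*(7**2)**2) - 5234 = (-48 - 32*49 - 4*49**2) - 5234 = (-48 - 1568 - 4*2401) - 5234 = (-48 - 1568 - 9604) - 5234 = -11220 - 5234 = -16454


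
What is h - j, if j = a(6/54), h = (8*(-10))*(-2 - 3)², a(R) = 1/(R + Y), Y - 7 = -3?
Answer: -74009/37 ≈ -2000.2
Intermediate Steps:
Y = 4 (Y = 7 - 3 = 4)
a(R) = 1/(4 + R) (a(R) = 1/(R + 4) = 1/(4 + R))
h = -2000 (h = -80*(-5)² = -80*25 = -2000)
j = 9/37 (j = 1/(4 + 6/54) = 1/(4 + 6*(1/54)) = 1/(4 + ⅑) = 1/(37/9) = 9/37 ≈ 0.24324)
h - j = -2000 - 1*9/37 = -2000 - 9/37 = -74009/37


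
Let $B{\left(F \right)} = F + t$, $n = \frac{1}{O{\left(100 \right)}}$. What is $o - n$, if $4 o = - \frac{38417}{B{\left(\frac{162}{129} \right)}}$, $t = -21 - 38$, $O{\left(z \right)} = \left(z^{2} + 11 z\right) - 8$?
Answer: $\frac{1145200545}{6885359} \approx 166.32$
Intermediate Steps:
$O{\left(z \right)} = -8 + z^{2} + 11 z$
$n = \frac{1}{11092}$ ($n = \frac{1}{-8 + 100^{2} + 11 \cdot 100} = \frac{1}{-8 + 10000 + 1100} = \frac{1}{11092} \approx 9.0155 \cdot 10^{-5}$)
$t = -59$ ($t = -21 - 38 = -59$)
$B{\left(F \right)} = -59 + F$ ($B{\left(F \right)} = F - 59 = -59 + F$)
$o = \frac{1651931}{9932}$ ($o = \frac{\left(-38417\right) \frac{1}{-59 + \frac{162}{129}}}{4} = \frac{\left(-38417\right) \frac{1}{-59 + 162 \cdot \frac{1}{129}}}{4} = \frac{\left(-38417\right) \frac{1}{-59 + \frac{54}{43}}}{4} = \frac{\left(-38417\right) \frac{1}{- \frac{2483}{43}}}{4} = \frac{\left(-38417\right) \left(- \frac{43}{2483}\right)}{4} = \frac{1}{4} \cdot \frac{1651931}{2483} = \frac{1651931}{9932} \approx 166.32$)
$o - n = \frac{1651931}{9932} - \frac{1}{11092} = \frac{1145200545}{6885359}$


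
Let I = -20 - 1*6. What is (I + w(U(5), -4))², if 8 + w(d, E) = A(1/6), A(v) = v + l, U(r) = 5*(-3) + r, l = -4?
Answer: 51529/36 ≈ 1431.4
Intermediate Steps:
U(r) = -15 + r
A(v) = -4 + v (A(v) = v - 4 = -4 + v)
w(d, E) = -71/6 (w(d, E) = -8 + (-4 + 1/6) = -8 + (-4 + ⅙) = -8 - 23/6 = -71/6)
I = -26 (I = -20 - 6 = -26)
(I + w(U(5), -4))² = (-26 - 71/6)² = (-227/6)² = 51529/36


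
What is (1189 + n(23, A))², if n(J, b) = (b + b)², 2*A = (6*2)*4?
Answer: 12201049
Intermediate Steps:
A = 24 (A = ((6*2)*4)/2 = (12*4)/2 = (½)*48 = 24)
n(J, b) = 4*b² (n(J, b) = (2*b)² = 4*b²)
(1189 + n(23, A))² = (1189 + 4*24²)² = (1189 + 4*576)² = (1189 + 2304)² = 3493² = 12201049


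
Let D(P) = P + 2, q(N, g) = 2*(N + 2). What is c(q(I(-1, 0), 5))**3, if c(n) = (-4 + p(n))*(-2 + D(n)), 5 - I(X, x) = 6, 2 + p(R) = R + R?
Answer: -64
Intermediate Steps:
p(R) = -2 + 2*R (p(R) = -2 + (R + R) = -2 + 2*R)
I(X, x) = -1 (I(X, x) = 5 - 1*6 = 5 - 6 = -1)
q(N, g) = 4 + 2*N (q(N, g) = 2*(2 + N) = 4 + 2*N)
D(P) = 2 + P
c(n) = n*(-6 + 2*n) (c(n) = (-4 + (-2 + 2*n))*(-2 + (2 + n)) = (-6 + 2*n)*n = n*(-6 + 2*n))
c(q(I(-1, 0), 5))**3 = (2*(4 + 2*(-1))*(-3 + (4 + 2*(-1))))**3 = (2*(4 - 2)*(-3 + (4 - 2)))**3 = (2*2*(-3 + 2))**3 = (2*2*(-1))**3 = (-4)**3 = -64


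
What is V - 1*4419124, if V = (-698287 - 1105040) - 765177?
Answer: -6987628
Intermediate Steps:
V = -2568504 (V = -1803327 - 765177 = -2568504)
V - 1*4419124 = -2568504 - 1*4419124 = -2568504 - 4419124 = -6987628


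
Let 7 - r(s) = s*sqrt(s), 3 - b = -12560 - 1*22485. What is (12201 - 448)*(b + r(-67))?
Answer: 412001415 + 787451*I*sqrt(67) ≈ 4.12e+8 + 6.4456e+6*I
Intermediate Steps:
b = 35048 (b = 3 - (-12560 - 1*22485) = 3 - (-12560 - 22485) = 3 - 1*(-35045) = 3 + 35045 = 35048)
r(s) = 7 - s**(3/2) (r(s) = 7 - s*sqrt(s) = 7 - s**(3/2))
(12201 - 448)*(b + r(-67)) = (12201 - 448)*(35048 + (7 - (-67)**(3/2))) = 11753*(35048 + (7 - (-67)*I*sqrt(67))) = 11753*(35048 + (7 + 67*I*sqrt(67))) = 11753*(35055 + 67*I*sqrt(67)) = 412001415 + 787451*I*sqrt(67)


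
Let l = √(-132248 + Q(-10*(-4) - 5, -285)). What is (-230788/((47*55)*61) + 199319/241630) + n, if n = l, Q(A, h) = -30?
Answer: -973427517/1524057062 + 59*I*√38 ≈ -0.63871 + 363.7*I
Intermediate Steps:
l = 59*I*√38 (l = √(-132248 - 30) = √(-132278) = 59*I*√38 ≈ 363.7*I)
n = 59*I*√38 ≈ 363.7*I
(-230788/((47*55)*61) + 199319/241630) + n = (-230788/((47*55)*61) + 199319/241630) + 59*I*√38 = (-230788/(2585*61) + 199319*(1/241630)) + 59*I*√38 = (-230788/157685 + 199319/241630) + 59*I*√38 = -973427517/1524057062 + 59*I*√38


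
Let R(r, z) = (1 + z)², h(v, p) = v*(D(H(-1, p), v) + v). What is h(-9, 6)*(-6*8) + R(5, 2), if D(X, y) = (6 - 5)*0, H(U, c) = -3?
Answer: -3879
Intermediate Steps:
D(X, y) = 0 (D(X, y) = 1*0 = 0)
h(v, p) = v² (h(v, p) = v*(0 + v) = v*v = v²)
h(-9, 6)*(-6*8) + R(5, 2) = (-9)²*(-6*8) + (1 + 2)² = 81*(-48) + 3² = -3888 + 9 = -3879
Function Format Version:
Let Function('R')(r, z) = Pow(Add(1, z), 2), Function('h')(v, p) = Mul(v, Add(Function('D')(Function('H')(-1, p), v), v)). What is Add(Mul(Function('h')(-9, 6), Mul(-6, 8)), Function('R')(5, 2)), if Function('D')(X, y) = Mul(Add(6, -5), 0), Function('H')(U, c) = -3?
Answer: -3879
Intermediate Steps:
Function('D')(X, y) = 0 (Function('D')(X, y) = Mul(1, 0) = 0)
Function('h')(v, p) = Pow(v, 2) (Function('h')(v, p) = Mul(v, Add(0, v)) = Mul(v, v) = Pow(v, 2))
Add(Mul(Function('h')(-9, 6), Mul(-6, 8)), Function('R')(5, 2)) = Add(Mul(Pow(-9, 2), Mul(-6, 8)), Pow(Add(1, 2), 2)) = Add(Mul(81, -48), Pow(3, 2)) = Add(-3888, 9) = -3879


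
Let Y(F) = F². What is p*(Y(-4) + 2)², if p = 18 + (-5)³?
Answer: -34668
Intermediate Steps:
p = -107 (p = 18 - 125 = -107)
p*(Y(-4) + 2)² = -107*((-4)² + 2)² = -107*(16 + 2)² = -107*18² = -107*324 = -34668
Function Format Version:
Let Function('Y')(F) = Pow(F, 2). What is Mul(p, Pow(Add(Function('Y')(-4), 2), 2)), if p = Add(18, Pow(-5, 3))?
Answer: -34668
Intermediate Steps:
p = -107 (p = Add(18, -125) = -107)
Mul(p, Pow(Add(Function('Y')(-4), 2), 2)) = Mul(-107, Pow(Add(Pow(-4, 2), 2), 2)) = Mul(-107, Pow(Add(16, 2), 2)) = Mul(-107, Pow(18, 2)) = Mul(-107, 324) = -34668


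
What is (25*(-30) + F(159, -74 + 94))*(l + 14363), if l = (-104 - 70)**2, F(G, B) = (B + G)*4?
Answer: -1517726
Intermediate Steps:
F(G, B) = 4*B + 4*G
l = 30276 (l = (-174)**2 = 30276)
(25*(-30) + F(159, -74 + 94))*(l + 14363) = (25*(-30) + (4*(-74 + 94) + 4*159))*(30276 + 14363) = (-750 + (4*20 + 636))*44639 = (-750 + (80 + 636))*44639 = (-750 + 716)*44639 = -34*44639 = -1517726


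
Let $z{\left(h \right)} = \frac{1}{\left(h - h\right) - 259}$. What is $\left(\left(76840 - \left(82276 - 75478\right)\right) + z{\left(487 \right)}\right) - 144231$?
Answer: $- \frac{19214952}{259} \approx -74189.0$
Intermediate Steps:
$z{\left(h \right)} = - \frac{1}{259}$ ($z{\left(h \right)} = \frac{1}{0 - 259} = \frac{1}{-259} = - \frac{1}{259}$)
$\left(\left(76840 - \left(82276 - 75478\right)\right) + z{\left(487 \right)}\right) - 144231 = \left(\left(76840 - \left(82276 - 75478\right)\right) - \frac{1}{259}\right) - 144231 = \left(\left(76840 - 6798\right) - \frac{1}{259}\right) - 144231 = \left(70042 - \frac{1}{259}\right) - 144231 = \frac{18140877}{259} - 144231 = - \frac{19214952}{259}$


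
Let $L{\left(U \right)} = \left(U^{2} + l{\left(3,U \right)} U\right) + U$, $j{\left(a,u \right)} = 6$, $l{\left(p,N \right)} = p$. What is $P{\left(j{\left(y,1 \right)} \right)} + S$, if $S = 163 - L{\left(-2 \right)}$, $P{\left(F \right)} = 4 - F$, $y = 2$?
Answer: $165$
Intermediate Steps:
$L{\left(U \right)} = U^{2} + 4 U$ ($L{\left(U \right)} = \left(U^{2} + 3 U\right) + U = U^{2} + 4 U$)
$S = 167$ ($S = 163 - - 2 \left(4 - 2\right) = 163 - \left(-2\right) 2 = 163 - -4 = 163 + 4 = 167$)
$P{\left(j{\left(y,1 \right)} \right)} + S = \left(4 - 6\right) + 167 = -2 + 167 = 165$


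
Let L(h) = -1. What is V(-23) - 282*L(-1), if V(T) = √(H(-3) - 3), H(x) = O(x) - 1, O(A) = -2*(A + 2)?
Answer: 282 + I*√2 ≈ 282.0 + 1.4142*I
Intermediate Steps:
O(A) = -4 - 2*A (O(A) = -2*(2 + A) = -4 - 2*A)
H(x) = -5 - 2*x (H(x) = (-4 - 2*x) - 1 = -5 - 2*x)
V(T) = I*√2 (V(T) = √((-5 - 2*(-3)) - 3) = √((-5 + 6) - 3) = √(1 - 3) = √(-2) = I*√2)
V(-23) - 282*L(-1) = I*√2 - 282*(-1) = I*√2 + 282 = 282 + I*√2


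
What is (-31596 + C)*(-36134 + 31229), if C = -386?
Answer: 156871710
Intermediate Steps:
(-31596 + C)*(-36134 + 31229) = (-31596 - 386)*(-36134 + 31229) = -31982*(-4905) = 156871710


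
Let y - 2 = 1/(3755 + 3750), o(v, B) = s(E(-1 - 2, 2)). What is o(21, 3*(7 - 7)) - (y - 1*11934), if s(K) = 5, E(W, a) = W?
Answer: 89587184/7505 ≈ 11937.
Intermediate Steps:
o(v, B) = 5
y = 15011/7505 (y = 2 + 1/(3755 + 3750) = 2 + 1/7505 = 15011/7505 ≈ 2.0001)
o(21, 3*(7 - 7)) - (y - 1*11934) = 5 - (15011/7505 - 1*11934) = 5 - (15011/7505 - 11934) = 5 - 1*(-89549659/7505) = 5 + 89549659/7505 = 89587184/7505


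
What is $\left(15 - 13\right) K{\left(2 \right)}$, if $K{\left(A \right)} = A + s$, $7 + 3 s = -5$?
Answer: $-4$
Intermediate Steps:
$s = -4$ ($s = - \frac{7}{3} + \frac{1}{3} \left(-5\right) = - \frac{7}{3} - \frac{5}{3} = -4$)
$K{\left(A \right)} = -4 + A$ ($K{\left(A \right)} = A - 4 = -4 + A$)
$\left(15 - 13\right) K{\left(2 \right)} = \left(15 - 13\right) \left(-4 + 2\right) = 2 \left(-2\right) = -4$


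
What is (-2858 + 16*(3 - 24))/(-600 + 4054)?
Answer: -1597/1727 ≈ -0.92472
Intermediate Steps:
(-2858 + 16*(3 - 24))/(-600 + 4054) = (-2858 + 16*(-21))/3454 = (-2858 - 336)*(1/3454) = -3194*1/3454 = -1597/1727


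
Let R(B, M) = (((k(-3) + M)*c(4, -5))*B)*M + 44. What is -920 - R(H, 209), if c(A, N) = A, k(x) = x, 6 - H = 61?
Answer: 9470916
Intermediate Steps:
H = -55 (H = 6 - 1*61 = 6 - 61 = -55)
R(B, M) = 44 + B*M*(-12 + 4*M) (R(B, M) = (((-3 + M)*4)*B)*M + 44 = ((-12 + 4*M)*B)*M + 44 = (B*(-12 + 4*M))*M + 44 = B*M*(-12 + 4*M) + 44 = 44 + B*M*(-12 + 4*M))
-920 - R(H, 209) = -920 - (44 - 12*(-55)*209 + 4*(-55)*209²) = -920 - (44 + 137940 + 4*(-55)*43681) = -920 - (44 + 137940 - 9609820) = -920 - 1*(-9471836) = -920 + 9471836 = 9470916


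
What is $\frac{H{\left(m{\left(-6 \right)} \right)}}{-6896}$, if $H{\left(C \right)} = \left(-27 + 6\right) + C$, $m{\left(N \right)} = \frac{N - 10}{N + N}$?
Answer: $\frac{59}{20688} \approx 0.0028519$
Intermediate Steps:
$m{\left(N \right)} = \frac{-10 + N}{2 N}$
$H{\left(C \right)} = -21 + C$
$\frac{H{\left(m{\left(-6 \right)} \right)}}{-6896} = \frac{-21 + \frac{-10 - 6}{2 \left(-6\right)}}{-6896} = \left(-21 + \frac{1}{2} \left(- \frac{1}{6}\right) \left(-16\right)\right) \left(- \frac{1}{6896}\right) = \left(-21 + \frac{4}{3}\right) \left(- \frac{1}{6896}\right) = \left(- \frac{59}{3}\right) \left(- \frac{1}{6896}\right) = \frac{59}{20688}$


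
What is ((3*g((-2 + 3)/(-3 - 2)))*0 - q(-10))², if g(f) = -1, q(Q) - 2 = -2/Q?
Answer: 121/25 ≈ 4.8400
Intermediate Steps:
q(Q) = 2 - 2/Q
((3*g((-2 + 3)/(-3 - 2)))*0 - q(-10))² = ((3*(-1))*0 - (2 - 2/(-10)))² = (-3*0 - (2 - 2*(-⅒)))² = (0 - (2 + ⅕))² = (0 - 1*11/5)² = (0 - 11/5)² = (-11/5)² = 121/25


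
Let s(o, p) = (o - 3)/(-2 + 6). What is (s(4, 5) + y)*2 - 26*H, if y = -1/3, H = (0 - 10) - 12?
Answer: 3431/6 ≈ 571.83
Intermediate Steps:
s(o, p) = -¾ + o/4 (s(o, p) = (-3 + o)/4 = (-3 + o)*(¼) = -¾ + o/4)
H = -22 (H = -10 - 12 = -22)
y = -⅓ (y = -1*⅓ = -⅓ ≈ -0.33333)
(s(4, 5) + y)*2 - 26*H = ((-¾ + (¼)*4) - ⅓)*2 - 26*(-22) = ((-¾ + 1) - ⅓)*2 + 572 = (¼ - ⅓)*2 + 572 = -1/12*2 + 572 = -⅙ + 572 = 3431/6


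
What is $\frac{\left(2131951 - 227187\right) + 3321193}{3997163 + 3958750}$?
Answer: $\frac{5225957}{7955913} \approx 0.65686$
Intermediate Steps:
$\frac{\left(2131951 - 227187\right) + 3321193}{3997163 + 3958750} = \frac{1904764 + 3321193}{7955913} = 5225957 \cdot \frac{1}{7955913} = \frac{5225957}{7955913}$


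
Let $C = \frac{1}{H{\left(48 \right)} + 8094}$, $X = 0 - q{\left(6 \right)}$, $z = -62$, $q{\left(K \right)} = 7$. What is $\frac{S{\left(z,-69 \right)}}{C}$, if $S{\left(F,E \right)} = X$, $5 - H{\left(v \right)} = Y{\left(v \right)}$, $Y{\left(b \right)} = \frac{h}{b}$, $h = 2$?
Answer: $- \frac{1360625}{24} \approx -56693.0$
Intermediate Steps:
$Y{\left(b \right)} = \frac{2}{b}$
$H{\left(v \right)} = 5 - \frac{2}{v}$
$X = -7$ ($X = 0 - 7 = -7$)
$S{\left(F,E \right)} = -7$
$C = \frac{24}{194375}$ ($C = \frac{1}{\left(5 - \frac{2}{48}\right) + 8094} = \frac{1}{\left(5 - \frac{1}{24}\right) + 8094} = \frac{1}{\frac{119}{24} + 8094} = \frac{1}{\frac{194375}{24}} = \frac{24}{194375} \approx 0.00012347$)
$\frac{S{\left(z,-69 \right)}}{C} = - \frac{7}{\frac{24}{194375}} = \left(-7\right) \frac{194375}{24} = - \frac{1360625}{24}$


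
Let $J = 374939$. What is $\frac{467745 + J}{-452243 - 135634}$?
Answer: $- \frac{842684}{587877} \approx -1.4334$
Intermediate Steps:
$\frac{467745 + J}{-452243 - 135634} = \frac{467745 + 374939}{-452243 - 135634} = \frac{842684}{-587877} = 842684 \left(- \frac{1}{587877}\right) = - \frac{842684}{587877}$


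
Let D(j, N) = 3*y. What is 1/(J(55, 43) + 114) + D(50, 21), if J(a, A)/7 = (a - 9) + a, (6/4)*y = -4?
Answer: -6567/821 ≈ -7.9988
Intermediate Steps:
y = -8/3 (y = (⅔)*(-4) = -8/3 ≈ -2.6667)
D(j, N) = -8 (D(j, N) = 3*(-8/3) = -8)
J(a, A) = -63 + 14*a (J(a, A) = 7*((a - 9) + a) = 7*((-9 + a) + a) = 7*(-9 + 2*a) = -63 + 14*a)
1/(J(55, 43) + 114) + D(50, 21) = 1/((-63 + 14*55) + 114) - 8 = 1/((-63 + 770) + 114) - 8 = 1/(707 + 114) - 8 = 1/821 - 8 = -6567/821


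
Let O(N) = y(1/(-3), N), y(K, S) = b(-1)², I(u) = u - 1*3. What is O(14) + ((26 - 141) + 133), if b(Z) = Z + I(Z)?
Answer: 43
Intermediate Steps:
I(u) = -3 + u (I(u) = u - 3 = -3 + u)
b(Z) = -3 + 2*Z (b(Z) = Z + (-3 + Z) = -3 + 2*Z)
y(K, S) = 25 (y(K, S) = (-3 + 2*(-1))² = (-3 - 2)² = (-5)² = 25)
O(N) = 25
O(14) + ((26 - 141) + 133) = 25 + ((26 - 141) + 133) = 25 + (-115 + 133) = 25 + 18 = 43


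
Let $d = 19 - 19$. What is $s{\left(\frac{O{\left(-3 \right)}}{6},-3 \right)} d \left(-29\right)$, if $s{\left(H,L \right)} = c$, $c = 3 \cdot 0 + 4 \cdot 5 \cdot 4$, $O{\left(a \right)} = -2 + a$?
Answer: $0$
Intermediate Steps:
$d = 0$ ($d = 19 - 19 = 0$)
$c = 80$ ($c = 0 + 20 \cdot 4 = 0 + 80 = 80$)
$s{\left(H,L \right)} = 80$
$s{\left(\frac{O{\left(-3 \right)}}{6},-3 \right)} d \left(-29\right) = 80 \cdot 0 \left(-29\right) = 0 \left(-29\right) = 0$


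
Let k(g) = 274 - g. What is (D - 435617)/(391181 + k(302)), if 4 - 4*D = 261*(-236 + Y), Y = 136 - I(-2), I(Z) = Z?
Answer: -858443/782306 ≈ -1.0973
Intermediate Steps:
Y = 138 (Y = 136 - 1*(-2) = 136 + 2 = 138)
D = 12791/2 (D = 1 - 261*(-236 + 138)/4 = 1 - 261*(-98)/4 = 1 - ¼*(-25578) = 1 + 12789/2 = 12791/2 ≈ 6395.5)
(D - 435617)/(391181 + k(302)) = (12791/2 - 435617)/(391181 + (274 - 1*302)) = -858443/(2*(391181 + (274 - 302))) = -858443/(2*(391181 - 28)) = -858443/2/391153 = -858443/2*1/391153 = -858443/782306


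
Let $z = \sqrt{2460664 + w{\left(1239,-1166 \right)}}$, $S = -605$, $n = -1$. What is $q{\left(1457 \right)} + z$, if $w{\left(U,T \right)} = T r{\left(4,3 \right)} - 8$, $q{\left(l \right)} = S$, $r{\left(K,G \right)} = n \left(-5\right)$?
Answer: $-605 + \sqrt{2454826} \approx 961.79$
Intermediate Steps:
$r{\left(K,G \right)} = 5$ ($r{\left(K,G \right)} = \left(-1\right) \left(-5\right) = 5$)
$q{\left(l \right)} = -605$
$w{\left(U,T \right)} = -8 + 5 T$ ($w{\left(U,T \right)} = T 5 - 8 = 5 T - 8 = -8 + 5 T$)
$z = \sqrt{2454826}$ ($z = \sqrt{2460664 + \left(-8 + 5 \left(-1166\right)\right)} = \sqrt{2460664 - 5838} = \sqrt{2454826} \approx 1566.8$)
$q{\left(1457 \right)} + z = -605 + \sqrt{2454826}$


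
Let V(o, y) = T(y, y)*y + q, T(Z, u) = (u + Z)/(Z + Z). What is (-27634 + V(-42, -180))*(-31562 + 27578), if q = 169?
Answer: 110137680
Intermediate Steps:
T(Z, u) = (Z + u)/(2*Z) (T(Z, u) = (Z + u)/((2*Z)) = (Z + u)*(1/(2*Z)) = (Z + u)/(2*Z))
V(o, y) = 169 + y (V(o, y) = ((y + y)/(2*y))*y + 169 = ((2*y)/(2*y))*y + 169 = 1*y + 169 = y + 169 = 169 + y)
(-27634 + V(-42, -180))*(-31562 + 27578) = (-27634 + (169 - 180))*(-31562 + 27578) = (-27634 - 11)*(-3984) = -27645*(-3984) = 110137680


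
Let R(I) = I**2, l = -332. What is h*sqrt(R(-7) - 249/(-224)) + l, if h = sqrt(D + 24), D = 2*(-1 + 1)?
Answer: -332 + 5*sqrt(9429)/14 ≈ -297.32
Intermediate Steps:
D = 0 (D = 2*0 = 0)
h = 2*sqrt(6) (h = sqrt(0 + 24) = sqrt(24) = 2*sqrt(6) ≈ 4.8990)
h*sqrt(R(-7) - 249/(-224)) + l = (2*sqrt(6))*sqrt((-7)**2 - 249/(-224)) - 332 = (2*sqrt(6))*sqrt(49 - 249*(-1/224)) - 332 = (2*sqrt(6))*sqrt(49 + 249/224) - 332 = (2*sqrt(6))*sqrt(11225/224) - 332 = (2*sqrt(6))*(5*sqrt(6286)/56) - 332 = 5*sqrt(9429)/14 - 332 = -332 + 5*sqrt(9429)/14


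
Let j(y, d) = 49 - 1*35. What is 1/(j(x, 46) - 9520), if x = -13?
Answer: -1/9506 ≈ -0.00010520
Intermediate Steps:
j(y, d) = 14 (j(y, d) = 49 - 35 = 14)
1/(j(x, 46) - 9520) = 1/(14 - 9520) = 1/(-9506) = -1/9506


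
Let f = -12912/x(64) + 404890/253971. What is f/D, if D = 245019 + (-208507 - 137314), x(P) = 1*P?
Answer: 203335037/102403138968 ≈ 0.0019856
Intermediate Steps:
x(P) = P
f = -203335037/1015884 (f = -12912/64 + 404890/253971 = -12912*1/64 + 404890*(1/253971) = -807/4 + 404890/253971 = -203335037/1015884 ≈ -200.16)
D = -100802 (D = 245019 - 345821 = -100802)
f/D = -203335037/1015884/(-100802) = -203335037/1015884*(-1/100802) = 203335037/102403138968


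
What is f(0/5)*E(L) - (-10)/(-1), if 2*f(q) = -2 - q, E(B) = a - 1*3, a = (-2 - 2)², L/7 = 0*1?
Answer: -23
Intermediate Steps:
L = 0 (L = 7*(0*1) = 7*0 = 0)
a = 16 (a = (-4)² = 16)
E(B) = 13 (E(B) = 16 - 1*3 = 16 - 3 = 13)
f(q) = -1 - q/2 (f(q) = (-2 - q)/2 = -1 - q/2)
f(0/5)*E(L) - (-10)/(-1) = (-1 - 0/5)*13 - (-10)/(-1) = (-1 - 0/5)*13 - (-10)*(-1) = (-1 - ½*0)*13 - 1*10 = (-1 + 0)*13 - 10 = -1*13 - 10 = -13 - 10 = -23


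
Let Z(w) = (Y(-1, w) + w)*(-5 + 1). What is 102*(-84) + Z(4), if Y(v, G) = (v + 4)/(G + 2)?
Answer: -8586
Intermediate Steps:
Y(v, G) = (4 + v)/(2 + G)
Z(w) = -12/(2 + w) - 4*w (Z(w) = ((4 - 1)/(2 + w) + w)*(-5 + 1) = (3/(2 + w) + w)*(-4) = (w + 3/(2 + w))*(-4) = -12/(2 + w) - 4*w)
102*(-84) + Z(4) = 102*(-84) + 4*(-3 - 1*4*(2 + 4))/(2 + 4) = -8568 + 4*(-3 - 1*4*6)/6 = -8568 + 4*(⅙)*(-3 - 24) = -8568 + 4*(⅙)*(-27) = -8568 - 18 = -8586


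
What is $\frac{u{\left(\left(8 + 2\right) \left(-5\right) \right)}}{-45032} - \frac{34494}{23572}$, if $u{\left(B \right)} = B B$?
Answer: $- \frac{50383244}{33171697} \approx -1.5189$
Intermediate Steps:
$u{\left(B \right)} = B^{2}$
$\frac{u{\left(\left(8 + 2\right) \left(-5\right) \right)}}{-45032} - \frac{34494}{23572} = \frac{\left(\left(8 + 2\right) \left(-5\right)\right)^{2}}{-45032} - \frac{34494}{23572} = \left(10 \left(-5\right)\right)^{2} \left(- \frac{1}{45032}\right) - \frac{17247}{11786} = \left(-50\right)^{2} \left(- \frac{1}{45032}\right) - \frac{17247}{11786} = 2500 \left(- \frac{1}{45032}\right) - \frac{17247}{11786} = - \frac{625}{11258} - \frac{17247}{11786} = - \frac{50383244}{33171697}$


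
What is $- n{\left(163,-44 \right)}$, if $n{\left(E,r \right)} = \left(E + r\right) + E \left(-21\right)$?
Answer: $3304$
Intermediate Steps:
$n{\left(E,r \right)} = r - 20 E$ ($n{\left(E,r \right)} = \left(E + r\right) - 21 E = r - 20 E$)
$- n{\left(163,-44 \right)} = - (-44 - 3260) = \left(-1\right) \left(-3304\right) = 3304$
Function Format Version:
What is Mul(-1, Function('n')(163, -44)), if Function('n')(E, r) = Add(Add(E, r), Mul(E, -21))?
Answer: 3304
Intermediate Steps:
Function('n')(E, r) = Add(r, Mul(-20, E)) (Function('n')(E, r) = Add(Add(E, r), Mul(-21, E)) = Add(r, Mul(-20, E)))
Mul(-1, Function('n')(163, -44)) = Mul(-1, Add(-44, Mul(-20, 163))) = Mul(-1, Add(-44, -3260)) = Mul(-1, -3304) = 3304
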